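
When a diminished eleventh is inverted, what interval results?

First reduce the compound diminished eleventh to its simple form, a diminished fourth.
Interval numbers invert to sum to nine: 4 + 5 = 9, so a fourth inverts to a fifth.
And diminished becomes augmented under inversion, so we get an augmented fifth.

A5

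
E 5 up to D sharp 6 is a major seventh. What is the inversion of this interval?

minor second

Inverted interval numbers add to nine, so a seventh pairs with a second (7 + 2 = 9).
The quality also flips — major becomes minor — giving a minor second.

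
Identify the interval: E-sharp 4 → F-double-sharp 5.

E to F spans two letter names (E-F), plus an octave, so the interval is some kind of ninth.
E#4 to F##5 is 14 semitones, matching the major ninth exactly, so the quality is major.
(Equivalently, a compound major second: a major second plus an octave.)

major ninth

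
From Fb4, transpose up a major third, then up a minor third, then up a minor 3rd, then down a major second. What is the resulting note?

Dbb5

Fb4 up a major third → Ab4 (4 semitones).
Up a minor third from Ab4: Cb5 (3 semitones up).
Up a minor third from Cb5: Ebb5 (3 semitones up).
Ebb5 down a major second → Dbb5 (2 semitones).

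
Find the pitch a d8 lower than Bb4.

B3

For an octave the letter name doesn't change: still B, an octave down.
Moving 11 semitones down from Bb4 (the size of a diminished octave) reaches B3.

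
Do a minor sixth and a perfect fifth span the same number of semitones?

No

8 semitones (minor sixth) vs 7 semitones (perfect fifth): not equal.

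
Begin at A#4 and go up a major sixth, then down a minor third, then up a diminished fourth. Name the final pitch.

G#5

A major sixth up from A#4 is F##5.
F##5 down a minor third → D##5 (3 semitones).
Up a diminished fourth from D##5: G#5 (4 semitones up).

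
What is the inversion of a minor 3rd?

major sixth

Inverted interval numbers add to nine, so a third pairs with a sixth (3 + 6 = 9).
The quality also flips — minor becomes major — giving a major sixth.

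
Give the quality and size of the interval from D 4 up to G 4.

D to G spans four letter names (D-E-F-G), so the interval is some kind of fourth.
The perfect fourth spans 5 semitones, and D4 to G4 is exactly 5 semitones — so this is a perfect fourth.

P4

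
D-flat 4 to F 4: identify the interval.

D to F spans three letter names (D-E-F) — that makes it a third of some quality.
Counting semitones, Db4→F4 is 4, which is the major third.

major 3rd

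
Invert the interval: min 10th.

major 6th

First reduce the compound minor tenth to its simple form, a minor third.
Interval numbers invert to sum to nine: 3 + 6 = 9, so a third inverts to a sixth.
And minor becomes major under inversion, so we get a major sixth.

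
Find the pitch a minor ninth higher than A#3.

Counting two letter names plus an octave up from A lands on B.
A minor ninth is 13 semitones; 13 semitones up from A#3 gives B4.

B4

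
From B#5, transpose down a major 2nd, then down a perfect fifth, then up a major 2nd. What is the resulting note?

E#5

Down a major second from B#5: A#5 (2 semitones down).
A#5 down a perfect fifth → D#5 (7 semitones).
Up a major second from D#5: E#5 (2 semitones up).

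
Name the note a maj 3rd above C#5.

Three letter names up from C: E.
A major third spans 4 semitones, so from C#5 the target pitch is E#5.

E#5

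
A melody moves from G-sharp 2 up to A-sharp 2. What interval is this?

M2

G to A spans two letter names (G-A): a second.
Counting semitones, G#2→A#2 is 2, which is the major second.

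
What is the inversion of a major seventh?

minor 2nd

Inverted interval numbers add to nine, so a seventh pairs with a second (7 + 2 = 9).
And major becomes minor under inversion, so we get a minor second.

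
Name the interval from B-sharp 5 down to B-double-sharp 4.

Descending from B#5 to B##4 is the same interval as ascending B##4 to B#5.
B to B is the same letter name, plus an octave: an octave.
A perfect octave would be 12 semitones; B##4 to B#5 is 11, one semitone narrower, so the interval is diminished.

diminished octave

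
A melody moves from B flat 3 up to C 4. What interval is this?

B to C spans two letter names (B-C): a second.
Counting semitones, Bb3→C4 is 2, which is the major second.

major 2nd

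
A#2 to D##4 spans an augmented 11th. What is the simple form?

Each octave removed subtracts seven from the number: 11 − 7 = 4.
That makes an augmented eleventh a compound augmented fourth — an octave plus an augmented fourth.

augmented fourth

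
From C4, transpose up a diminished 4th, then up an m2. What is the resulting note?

Up a diminished fourth from C4: Fb4 (4 semitones up).
A minor second up from Fb4 is Gbb4.

Gbb4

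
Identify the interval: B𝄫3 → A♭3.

Descending from Bbb3 to Ab3 is the same interval as ascending Ab3 to Bbb3.
A to B spans two letter names (A-B): a second.
At 1 semitone, Ab3→Bbb3 falls one short of a major second: minor.

minor second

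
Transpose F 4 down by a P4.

Counting four letter names down from F lands on C.
A perfect fourth spans 5 semitones, so from F4 the target pitch is C4.

C 4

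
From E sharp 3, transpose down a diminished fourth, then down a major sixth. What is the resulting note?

D double-sharp 2

Down a diminished fourth from E#3: B##2 (4 semitones down).
A major sixth down from B##2 is D##2.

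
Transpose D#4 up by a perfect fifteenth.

D#6

The letter stays D (same as the start), shifted two octaves up.
A perfect fifteenth is 24 semitones; 24 semitones up from D#4 gives D#6.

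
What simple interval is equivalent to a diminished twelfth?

diminished fifth

Subtracting seven from the interval number removes an octave: 12 − 7 = 5.
Quality carries through unchanged, so the simple form is a diminished fifth.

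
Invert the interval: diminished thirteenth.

First reduce the compound diminished thirteenth to its simple form, a diminished sixth.
Interval numbers invert to sum to nine: 6 + 3 = 9, so a sixth inverts to a third.
Quality inverts too: diminished becomes augmented. That makes the inversion an augmented third.

A3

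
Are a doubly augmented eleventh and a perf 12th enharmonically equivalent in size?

Yes

A doubly augmented eleventh spans 19 semitones, and a perfect twelfth also spans 19 semitones — they're enharmonic.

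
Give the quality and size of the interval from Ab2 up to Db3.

perfect fourth

A to D spans four letter names (A-B-C-D), so the interval is some kind of fourth.
The perfect fourth spans 5 semitones, and Ab2 to Db3 is exactly 5 semitones — so this is a perfect fourth.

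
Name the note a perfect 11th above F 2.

The eleventh's letter: F up four letter names plus an octave → B.
A perfect eleventh spans 17 semitones, so from F2 the target pitch is Bb3.

B flat 3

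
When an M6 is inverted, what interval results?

The rule of nine gives the new number: 9 − 6 = 3, so a sixth becomes a third.
The quality also flips — major becomes minor — giving a minor third.

minor third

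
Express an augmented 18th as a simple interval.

Subtracting seven from the interval number removes an octave: 18 − 14 = 4.
That makes an augmented eighteenth a compound augmented fourth — 2 octaves plus an augmented fourth.

augmented 4th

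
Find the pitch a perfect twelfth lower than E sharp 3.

A sharp 1

Five letters down from E (plus an octave) reaches A.
Moving 19 semitones down from E#3 (the size of a perfect twelfth) reaches A#1.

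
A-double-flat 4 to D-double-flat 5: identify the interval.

perfect fourth

A to D spans four letter names (A-B-C-D): a fourth.
The perfect fourth spans 5 semitones, and Abb4 to Dbb5 is exactly 5 semitones — so this is a perfect fourth.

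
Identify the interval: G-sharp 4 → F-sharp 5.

minor 7th

G to F spans seven letter names (G-A-B-C-D-E-F) — that makes it a seventh of some quality.
A major seventh would be 11 semitones, but G#4 to F#5 is 10 — one semitone narrower, making it a minor seventh.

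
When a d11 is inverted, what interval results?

First reduce the compound diminished eleventh to its simple form, a diminished fourth.
The rule of nine gives the new number: 9 − 4 = 5, so a fourth becomes a fifth.
And diminished becomes augmented under inversion, so we get an augmented fifth.

augmented 5th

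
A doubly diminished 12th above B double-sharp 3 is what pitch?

Counting five letter names plus an octave up from B lands on F.
Moving 17 semitones up from B##3 (the size of a doubly diminished twelfth) reaches F#5.

F sharp 5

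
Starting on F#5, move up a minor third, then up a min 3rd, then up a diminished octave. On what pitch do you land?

Cb7

A minor third up from F#5 is A5.
Up a minor third from A5: C6 (3 semitones up).
C6 up a diminished octave → Cb7 (11 semitones).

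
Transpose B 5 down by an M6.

D 5

The sixth takes the letter from B down to D.
A major sixth spans 9 semitones, so from B5 the target pitch is D5.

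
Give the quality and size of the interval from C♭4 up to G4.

A5

C to G spans five letter names (C-D-E-F-G), so the interval is some kind of fifth.
A perfect fifth would be 7 semitones; Cb4 to G4 is 8, one semitone wider, so the interval is augmented.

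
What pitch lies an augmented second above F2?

G#2

The second takes the letter from F up to G.
Moving 3 semitones up from F2 (the size of an augmented second) reaches G#2.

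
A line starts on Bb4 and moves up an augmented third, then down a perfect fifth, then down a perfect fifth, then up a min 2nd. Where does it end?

D4

Bb4 up an augmented third → D#5 (5 semitones).
D#5 down a perfect fifth → G#4 (7 semitones).
G#4 down a perfect fifth → C#4 (7 semitones).
C#4 up a minor second → D4 (1 semitone).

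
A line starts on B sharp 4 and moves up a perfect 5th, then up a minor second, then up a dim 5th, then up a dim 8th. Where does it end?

D flat 7

Up a perfect fifth from B#4: F##5 (7 semitones up).
A minor second up from F##5 is G#5.
Up a diminished fifth from G#5: D6 (6 semitones up).
Up a diminished octave from D6: Db7 (11 semitones up).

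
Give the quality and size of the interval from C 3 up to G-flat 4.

diminished twelfth

C to G spans five letter names (C-D-E-F-G), plus an octave, so the interval is some kind of twelfth.
C3 to Gb4 spans 18 semitones — one semitone narrower than the perfect twelfth (19) — giving a diminished twelfth.
(Equivalently, a compound diminished fifth: a diminished fifth plus an octave.)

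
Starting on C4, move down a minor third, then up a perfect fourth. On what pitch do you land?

D4

Down a minor third from C4: A3 (3 semitones down).
A3 up a perfect fourth → D4 (5 semitones).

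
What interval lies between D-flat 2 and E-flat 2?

D to E spans two letter names (D-E) — that makes it a second of some quality.
The major second spans 2 semitones, and Db2 to Eb2 is exactly 2 semitones — so this is a major second.

M2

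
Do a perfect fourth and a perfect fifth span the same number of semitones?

5 semitones (perfect fourth) vs 7 semitones (perfect fifth): not equal.

No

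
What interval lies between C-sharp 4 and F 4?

C to F spans four letter names (C-D-E-F), so the interval is some kind of fourth.
A perfect fourth would be 5 semitones; C#4 to F4 is 4, one semitone narrower, so the interval is diminished.

d4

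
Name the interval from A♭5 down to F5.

minor third

Descending from Ab5 to F5 is the same interval as ascending F5 to Ab5.
F to A spans three letter names (F-G-A): a third.
A major third would be 4 semitones, but F5 to Ab5 is 3 — one semitone narrower, making it a minor third.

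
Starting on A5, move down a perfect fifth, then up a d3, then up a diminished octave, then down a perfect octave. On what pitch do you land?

Down a perfect fifth from A5: D5 (7 semitones down).
A diminished third up from D5 is Fb5.
Up a diminished octave from Fb5: Fbb6 (11 semitones up).
Fbb6 down a perfect octave → Fbb5 (12 semitones).

Fbb5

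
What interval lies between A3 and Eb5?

A to E spans five letter names (A-B-C-D-E), plus an octave — that makes it a twelfth of some quality.
A perfect twelfth would be 19 semitones; A3 to Eb5 is 18, one semitone narrower, so the interval is diminished.
(Equivalently, a compound diminished fifth: a diminished fifth plus an octave.)

diminished 12th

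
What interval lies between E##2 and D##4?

minor fourteenth

E to D spans seven letter names (E-F-G-A-B-C-D), plus an octave, so the interval is some kind of fourteenth.
E##2 to D##4 is 22 semitones, a half step short of the major fourteenth (23), so this is minor.
(Equivalently, a compound minor seventh: a minor seventh plus an octave.)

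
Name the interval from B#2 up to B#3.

B to B is the same letter name, plus an octave: an octave.
The perfect octave spans 12 semitones, and B#2 to B#3 is exactly 12 semitones — so this is a perfect octave.

perfect octave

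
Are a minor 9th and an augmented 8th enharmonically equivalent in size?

A minor ninth = 13 semitones = an augmented octave; enharmonically equal.

Yes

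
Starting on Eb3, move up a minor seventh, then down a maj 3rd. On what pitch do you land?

Bbb3

Eb3 up a minor seventh → Db4 (10 semitones).
Down a major third from Db4: Bbb3 (4 semitones down).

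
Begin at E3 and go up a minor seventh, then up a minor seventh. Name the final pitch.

E3 up a minor seventh → D4 (10 semitones).
Up a minor seventh from D4: C5 (10 semitones up).

C5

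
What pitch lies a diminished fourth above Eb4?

Four letter names up from E: A.
A diminished fourth spans 4 semitones, so from Eb4 the target pitch is Abb4.

Abb4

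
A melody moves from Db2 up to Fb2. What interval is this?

minor third

D to F spans three letter names (D-E-F) — that makes it a third of some quality.
Db2 to Fb2 is 3 semitones, a half step short of the major third (4), so this is minor.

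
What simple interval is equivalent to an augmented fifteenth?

A8

Take out an octave (7 from the number): 15 − 7 = 8.
Quality carries through unchanged, so the simple form is an augmented octave.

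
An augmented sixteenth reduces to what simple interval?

augmented second

Each octave removed subtracts seven from the number: 16 − 14 = 2.
Quality carries through unchanged, so the simple form is an augmented second.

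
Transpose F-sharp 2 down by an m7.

Counting seven letter names down from F lands on G.
A minor seventh spans 10 semitones, so from F#2 the target pitch is G#1.

G-sharp 1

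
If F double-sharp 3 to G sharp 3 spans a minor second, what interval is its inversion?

major seventh

The rule of nine gives the new number: 9 − 2 = 7, so a second becomes a seventh.
Quality inverts too: minor becomes major. That makes the inversion a major seventh.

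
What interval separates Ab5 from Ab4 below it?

Descending from Ab5 to Ab4 is the same interval as ascending Ab4 to Ab5.
A to A is the same letter name, plus an octave: an octave.
Counting semitones, Ab4→Ab5 is 12, which is the perfect octave.

perfect octave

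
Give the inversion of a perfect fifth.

P4

The rule of nine gives the new number: 9 − 5 = 4, so a fifth becomes a fourth.
And perfect stays perfect under inversion, so we get a perfect fourth.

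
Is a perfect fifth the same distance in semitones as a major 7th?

No

A perfect fifth spans 7 semitones; a major seventh spans 11 semitones. They differ by 4.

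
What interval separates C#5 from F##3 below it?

Descending from C#5 to F##3 is the same interval as ascending F##3 to C#5.
F to C spans five letter names (F-G-A-B-C), plus an octave — that makes it a twelfth of some quality.
A perfect twelfth would be 19 semitones; F##3 to C#5 is 18, one semitone narrower, so the interval is diminished.
(Equivalently, a compound diminished fifth: a diminished fifth plus an octave.)

diminished 12th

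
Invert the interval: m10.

M6

First reduce the compound minor tenth to its simple form, a minor third.
The rule of nine gives the new number: 9 − 3 = 6, so a third becomes a sixth.
And minor becomes major under inversion, so we get a major sixth.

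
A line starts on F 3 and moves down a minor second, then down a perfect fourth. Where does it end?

A minor second down from F3 is E3.
Down a perfect fourth from E3: B2 (5 semitones down).

B 2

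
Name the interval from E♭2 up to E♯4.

AA15

E to E is the same letter name, plus 2 octaves — that makes it a fifteenth of some quality.
The perfect fifteenth is 24 semitones; here we have 26, two semitones wider: doubly augmented.
(Equivalently, a compound doubly augmented octave: a doubly augmented octave plus an octave.)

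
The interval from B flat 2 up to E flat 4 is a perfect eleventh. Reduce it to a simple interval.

Subtracting seven from the interval number removes an octave: 11 − 7 = 4.
So a perfect eleventh is an octave plus a perfect fourth. The quality is unchanged.

perfect 4th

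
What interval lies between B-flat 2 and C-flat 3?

minor second

B to C spans two letter names (B-C) — that makes it a second of some quality.
At 1 semitone, Bb2→Cb3 falls one short of a major second: minor.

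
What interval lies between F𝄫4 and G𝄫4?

M2

F to G spans two letter names (F-G) — that makes it a second of some quality.
The major second spans 2 semitones, and Fbb4 to Gbb4 is exactly 2 semitones — so this is a major second.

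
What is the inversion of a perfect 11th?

First reduce the compound perfect eleventh to its simple form, a perfect fourth.
The rule of nine gives the new number: 9 − 4 = 5, so a fourth becomes a fifth.
The quality also flips — perfect stays perfect — giving a perfect fifth.

perfect fifth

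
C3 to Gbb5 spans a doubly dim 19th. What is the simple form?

doubly diminished 5th

Subtracting seven from the interval number removes an octave: 19 − 14 = 5.
That makes a doubly diminished nineteenth a compound doubly diminished fifth — 2 octaves plus a doubly diminished fifth.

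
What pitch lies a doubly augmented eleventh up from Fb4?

Counting four letter names plus an octave up from F lands on B.
A doubly augmented eleventh is 19 semitones; 19 semitones up from Fb4 gives B5.

B5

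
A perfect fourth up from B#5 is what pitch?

Counting four letter names up from B lands on E.
Moving 5 semitones up from B#5 (the size of a perfect fourth) reaches E#6.

E#6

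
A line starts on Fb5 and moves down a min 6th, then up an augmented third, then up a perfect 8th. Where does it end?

C#6

Fb5 down a minor sixth → Ab4 (8 semitones).
Ab4 up an augmented third → C#5 (5 semitones).
A perfect octave up from C#5 is C#6.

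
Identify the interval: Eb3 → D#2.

diminished ninth

Descending from Eb3 to D#2 is the same interval as ascending D#2 to Eb3.
D to E spans two letter names (D-E), plus an octave, so the interval is some kind of ninth.
The major ninth is 14 semitones; here we have 12, two semitones narrower: diminished.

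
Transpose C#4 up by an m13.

A5

Six letters up from C (plus an octave) reaches A.
A minor thirteenth spans 20 semitones, so from C#4 the target pitch is A5.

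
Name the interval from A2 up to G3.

A to G spans seven letter names (A-B-C-D-E-F-G) — that makes it a seventh of some quality.
A2 to G3 is 10 semitones, a half step short of the major seventh (11), so this is minor.

minor 7th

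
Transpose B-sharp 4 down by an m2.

Two letter names down from B: A.
A minor second spans 1 semitone, so from B#4 the target pitch is A##4.

A-double-sharp 4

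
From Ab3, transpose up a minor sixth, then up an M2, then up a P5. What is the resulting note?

A minor sixth up from Ab3 is Fb4.
A major second up from Fb4 is Gb4.
A perfect fifth up from Gb4 is Db5.

Db5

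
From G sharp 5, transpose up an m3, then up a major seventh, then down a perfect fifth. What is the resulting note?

D sharp 6

G#5 up a minor third → B5 (3 semitones).
Up a major seventh from B5: A#6 (11 semitones up).
Down a perfect fifth from A#6: D#6 (7 semitones down).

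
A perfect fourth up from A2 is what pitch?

D3

The fourth takes the letter from A up to D.
Moving 5 semitones up from A2 (the size of a perfect fourth) reaches D3.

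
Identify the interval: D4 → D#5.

D to D is the same letter name, plus an octave, so the interval is some kind of octave.
D4 to D#5 spans 13 semitones — one semitone wider than the perfect octave (12) — giving an augmented octave.

augmented octave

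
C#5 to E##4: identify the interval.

Descending from C#5 to E##4 is the same interval as ascending E##4 to C#5.
E to C spans six letter names (E-F-G-A-B-C) — that makes it a sixth of some quality.
E##4 to C#5 spans 7 semitones — two semitones narrower than the major sixth (9) — giving a diminished sixth.

diminished 6th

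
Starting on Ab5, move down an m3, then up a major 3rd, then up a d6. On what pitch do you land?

Down a minor third from Ab5: F5 (3 semitones down).
F5 up a major third → A5 (4 semitones).
A5 up a diminished sixth → Fb6 (7 semitones).

Fb6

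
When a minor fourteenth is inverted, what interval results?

major second

First reduce the compound minor fourteenth to its simple form, a minor seventh.
The rule of nine gives the new number: 9 − 7 = 2, so a seventh becomes a second.
Quality inverts too: minor becomes major. That makes the inversion a major second.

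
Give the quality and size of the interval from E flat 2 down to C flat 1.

major 10th

Descending from Eb2 to Cb1 is the same interval as ascending Cb1 to Eb2.
C to E spans three letter names (C-D-E), plus an octave — that makes it a tenth of some quality.
Counting semitones, Cb1→Eb2 is 16, which is the major tenth.
(Equivalently, a compound major third: a major third plus an octave.)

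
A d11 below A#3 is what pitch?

Counting four letter names plus an octave down from A lands on E.
A diminished eleventh spans 16 semitones, so from A#3 the target pitch is E##2.

E##2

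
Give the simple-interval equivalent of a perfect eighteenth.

Take out 2 octaves (14 from the number): 18 − 14 = 4.
Quality carries through unchanged, so the simple form is a perfect fourth.

perfect fourth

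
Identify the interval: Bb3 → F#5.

B to F spans five letter names (B-C-D-E-F), plus an octave: a twelfth.
A perfect twelfth would be 19 semitones; Bb3 to F#5 is 20, one semitone wider, so the interval is augmented.
(Equivalently, a compound augmented fifth: an augmented fifth plus an octave.)

A12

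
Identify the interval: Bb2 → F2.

Descending from Bb2 to F2 is the same interval as ascending F2 to Bb2.
F to B spans four letter names (F-G-A-B): a fourth.
Counting semitones, F2→Bb2 is 5, which is the perfect fourth.

perfect fourth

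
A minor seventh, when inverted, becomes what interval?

M2

The rule of nine gives the new number: 9 − 7 = 2, so a seventh becomes a second.
The quality also flips — minor becomes major — giving a major second.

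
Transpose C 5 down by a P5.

The fifth takes the letter from C down to F.
A perfect fifth spans 7 semitones, so from C5 the target pitch is F4.

F 4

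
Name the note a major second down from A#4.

G#4

Counting two letter names down from A lands on G.
A major second is 2 semitones; 2 semitones down from A#4 gives G#4.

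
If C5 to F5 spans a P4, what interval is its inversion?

The rule of nine gives the new number: 9 − 4 = 5, so a fourth becomes a fifth.
The quality also flips — perfect stays perfect — giving a perfect fifth.

perfect 5th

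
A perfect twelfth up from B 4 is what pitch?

The twelfth's letter: B up five letter names plus an octave → F.
A perfect twelfth spans 19 semitones, so from B4 the target pitch is F#6.

F-sharp 6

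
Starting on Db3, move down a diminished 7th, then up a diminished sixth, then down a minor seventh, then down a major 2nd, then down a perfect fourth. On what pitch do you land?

Gb1

Down a diminished seventh from Db3: E2 (9 semitones down).
A diminished sixth up from E2 is Cb3.
A minor seventh down from Cb3 is Db2.
A major second down from Db2 is Cb2.
Down a perfect fourth from Cb2: Gb1 (5 semitones down).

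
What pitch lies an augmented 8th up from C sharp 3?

C double-sharp 4

For an octave the letter name doesn't change: still C, an octave up.
An augmented octave spans 13 semitones, so from C#3 the target pitch is C##4.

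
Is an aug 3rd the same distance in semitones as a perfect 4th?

Both span 5 semitones: an augmented third and a perfect fourth are the same chromatic distance.

Yes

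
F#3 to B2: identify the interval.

Descending from F#3 to B2 is the same interval as ascending B2 to F#3.
B to F spans five letter names (B-C-D-E-F): a fifth.
B2 to F#3 is 7 semitones, matching the perfect fifth exactly, so the quality is perfect.

P5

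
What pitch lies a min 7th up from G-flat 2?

Seven letter names up from G: F.
A minor seventh is 10 semitones; 10 semitones up from Gb2 gives Fb3.

F-flat 3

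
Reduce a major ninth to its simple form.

Each octave removed subtracts seven from the number: 9 − 7 = 2.
That makes a major ninth a compound major second — an octave plus a major second.

major second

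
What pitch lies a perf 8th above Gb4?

The letter stays G (same as the start), shifted an octave up.
A perfect octave spans 12 semitones, so from Gb4 the target pitch is Gb5.

Gb5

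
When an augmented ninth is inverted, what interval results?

diminished 7th

First reduce the compound augmented ninth to its simple form, an augmented second.
The rule of nine gives the new number: 9 − 2 = 7, so a second becomes a seventh.
The quality also flips — augmented becomes diminished — giving a diminished seventh.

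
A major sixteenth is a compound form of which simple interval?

Take out 2 octaves (14 from the number): 16 − 14 = 2.
Quality carries through unchanged, so the simple form is a major second.

major 2nd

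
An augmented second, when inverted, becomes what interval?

Interval numbers invert to sum to nine: 2 + 7 = 9, so a second inverts to a seventh.
Quality inverts too: augmented becomes diminished. That makes the inversion a diminished seventh.

diminished 7th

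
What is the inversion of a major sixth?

Inverted interval numbers add to nine, so a sixth pairs with a third (6 + 3 = 9).
Quality inverts too: major becomes minor. That makes the inversion a minor third.

minor third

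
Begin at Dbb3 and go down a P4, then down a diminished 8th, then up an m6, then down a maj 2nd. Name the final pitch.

Ebb2

Down a perfect fourth from Dbb3: Abb2 (5 semitones down).
A diminished octave down from Abb2 is Ab1.
Up a minor sixth from Ab1: Fb2 (8 semitones up).
A major second down from Fb2 is Ebb2.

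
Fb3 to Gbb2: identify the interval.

Descending from Fb3 to Gbb2 is the same interval as ascending Gbb2 to Fb3.
G to F spans seven letter names (G-A-B-C-D-E-F) — that makes it a seventh of some quality.
Gbb2 to Fb3 is 11 semitones, matching the major seventh exactly, so the quality is major.

major seventh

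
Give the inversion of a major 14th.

First reduce the compound major fourteenth to its simple form, a major seventh.
Interval numbers invert to sum to nine: 7 + 2 = 9, so a seventh inverts to a second.
And major becomes minor under inversion, so we get a minor second.

minor 2nd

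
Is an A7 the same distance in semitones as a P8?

Yes

An augmented seventh spans 12 semitones, and a perfect octave also spans 12 semitones — they're enharmonic.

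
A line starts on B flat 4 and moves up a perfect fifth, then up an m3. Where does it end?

A flat 5

Up a perfect fifth from Bb4: F5 (7 semitones up).
F5 up a minor third → Ab5 (3 semitones).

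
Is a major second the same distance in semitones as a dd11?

A major second is 2 semitones but a doubly diminished eleventh is 15 semitones — different sizes.

No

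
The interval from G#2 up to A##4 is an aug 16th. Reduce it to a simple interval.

augmented 2nd

Each octave removed subtracts seven from the number: 16 − 14 = 2.
So an augmented sixteenth is 2 octaves plus an augmented second. The quality is unchanged.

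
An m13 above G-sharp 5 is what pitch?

E 7

Six letters up from G (plus an octave) reaches E.
A minor thirteenth spans 20 semitones, so from G#5 the target pitch is E7.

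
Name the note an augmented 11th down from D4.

Counting four letter names plus an octave down from D lands on A.
An augmented eleventh is 18 semitones; 18 semitones down from D4 gives Ab2.

Ab2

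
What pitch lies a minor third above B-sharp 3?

D-sharp 4

Three letter names up from B: D.
A minor third spans 3 semitones, so from B#3 the target pitch is D#4.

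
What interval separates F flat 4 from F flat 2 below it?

Descending from Fb4 to Fb2 is the same interval as ascending Fb2 to Fb4.
F to F is the same letter name, plus 2 octaves: a fifteenth.
The perfect fifteenth spans 24 semitones, and Fb2 to Fb4 is exactly 24 semitones — so this is a perfect fifteenth.
(Equivalently, a compound perfect octave: a perfect octave plus an octave.)

P15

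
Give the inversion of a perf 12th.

First reduce the compound perfect twelfth to its simple form, a perfect fifth.
Interval numbers invert to sum to nine: 5 + 4 = 9, so a fifth inverts to a fourth.
Quality inverts too: perfect stays perfect. That makes the inversion a perfect fourth.

perfect fourth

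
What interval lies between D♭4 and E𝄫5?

minor 9th

D to E spans two letter names (D-E), plus an octave — that makes it a ninth of some quality.
At 13 semitones, Db4→Ebb5 falls one short of a major ninth: minor.
(Equivalently, a compound minor second: a minor second plus an octave.)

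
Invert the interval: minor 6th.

major third

Interval numbers invert to sum to nine: 6 + 3 = 9, so a sixth inverts to a third.
Quality inverts too: minor becomes major. That makes the inversion a major third.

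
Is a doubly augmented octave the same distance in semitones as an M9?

Both span 14 semitones: a doubly augmented octave and a major ninth are the same chromatic distance.

Yes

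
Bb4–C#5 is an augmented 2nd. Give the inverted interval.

Inverted interval numbers add to nine, so a second pairs with a seventh (2 + 7 = 9).
Quality inverts too: augmented becomes diminished. That makes the inversion a diminished seventh.

diminished 7th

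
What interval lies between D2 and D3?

P8

D to D is the same letter name, plus an octave, so the interval is some kind of octave.
Counting semitones, D2→D3 is 12, which is the perfect octave.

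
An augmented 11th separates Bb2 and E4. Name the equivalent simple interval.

augmented fourth

Take out an octave (7 from the number): 11 − 7 = 4.
That makes an augmented eleventh a compound augmented fourth — an octave plus an augmented fourth.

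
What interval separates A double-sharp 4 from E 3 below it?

Descending from A##4 to E3 is the same interval as ascending E3 to A##4.
E to A spans four letter names (E-F-G-A), plus an octave — that makes it an eleventh of some quality.
E3 to A##4 spans 19 semitones — two semitones wider than the perfect eleventh (17) — giving a doubly augmented eleventh.
(Equivalently, a compound doubly augmented fourth: a doubly augmented fourth plus an octave.)

doubly augmented 11th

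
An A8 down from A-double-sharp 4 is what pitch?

A-sharp 3

The letter stays A (same as the start), shifted an octave down.
Moving 13 semitones down from A##4 (the size of an augmented octave) reaches A#3.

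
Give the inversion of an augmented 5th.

diminished fourth

The rule of nine gives the new number: 9 − 5 = 4, so a fifth becomes a fourth.
And augmented becomes diminished under inversion, so we get a diminished fourth.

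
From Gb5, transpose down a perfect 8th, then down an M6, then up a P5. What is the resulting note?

Down a perfect octave from Gb5: Gb4 (12 semitones down).
Down a major sixth from Gb4: Bbb3 (9 semitones down).
A perfect fifth up from Bbb3 is Fb4.

Fb4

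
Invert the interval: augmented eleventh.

First reduce the compound augmented eleventh to its simple form, an augmented fourth.
Interval numbers invert to sum to nine: 4 + 5 = 9, so a fourth inverts to a fifth.
The quality also flips — augmented becomes diminished — giving a diminished fifth.

d5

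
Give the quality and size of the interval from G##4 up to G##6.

G to G is the same letter name, plus 2 octaves, so the interval is some kind of fifteenth.
G##4 to G##6 is 24 semitones, matching the perfect fifteenth exactly, so the quality is perfect.
(Equivalently, a compound perfect octave: a perfect octave plus an octave.)

perfect fifteenth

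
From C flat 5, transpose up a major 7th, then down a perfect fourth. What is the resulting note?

F 5

Up a major seventh from Cb5: Bb5 (11 semitones up).
Down a perfect fourth from Bb5: F5 (5 semitones down).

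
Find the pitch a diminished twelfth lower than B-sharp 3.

E-double-sharp 2

Five letters down from B (plus an octave) reaches E.
Moving 18 semitones down from B#3 (the size of a diminished twelfth) reaches E##2.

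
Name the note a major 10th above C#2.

E#3

The tenth's letter: C up three letter names plus an octave → E.
Moving 16 semitones up from C#2 (the size of a major tenth) reaches E#3.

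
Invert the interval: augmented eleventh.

First reduce the compound augmented eleventh to its simple form, an augmented fourth.
The rule of nine gives the new number: 9 − 4 = 5, so a fourth becomes a fifth.
And augmented becomes diminished under inversion, so we get a diminished fifth.

diminished fifth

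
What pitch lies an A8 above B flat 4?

An octave keeps the letter name B, an octave up from B.
Moving 13 semitones up from Bb4 (the size of an augmented octave) reaches B5.

B 5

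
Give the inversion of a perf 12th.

First reduce the compound perfect twelfth to its simple form, a perfect fifth.
The rule of nine gives the new number: 9 − 5 = 4, so a fifth becomes a fourth.
Quality inverts too: perfect stays perfect. That makes the inversion a perfect fourth.

perfect 4th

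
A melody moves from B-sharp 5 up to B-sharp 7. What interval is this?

perfect 15th

B to B is the same letter name, plus 2 octaves — that makes it a fifteenth of some quality.
Counting semitones, B#5→B#7 is 24, which is the perfect fifteenth.
(Equivalently, a compound perfect octave: a perfect octave plus an octave.)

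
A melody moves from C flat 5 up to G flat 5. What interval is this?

perfect fifth

C to G spans five letter names (C-D-E-F-G): a fifth.
Counting semitones, Cb5→Gb5 is 7, which is the perfect fifth.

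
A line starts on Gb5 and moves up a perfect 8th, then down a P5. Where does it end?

Cb6

Gb5 up a perfect octave → Gb6 (12 semitones).
A perfect fifth down from Gb6 is Cb6.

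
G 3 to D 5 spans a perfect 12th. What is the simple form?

P5

Subtracting seven from the interval number removes an octave: 12 − 7 = 5.
Quality carries through unchanged, so the simple form is a perfect fifth.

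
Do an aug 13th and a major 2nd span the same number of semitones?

An augmented thirteenth spans 22 semitones; a major second spans 2 semitones. They differ by 20.

No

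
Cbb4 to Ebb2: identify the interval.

Descending from Cbb4 to Ebb2 is the same interval as ascending Ebb2 to Cbb4.
E to C spans six letter names (E-F-G-A-B-C), plus an octave: a thirteenth.
Ebb2 to Cbb4 is 20 semitones, a half step short of the major thirteenth (21), so this is minor.
(Equivalently, a compound minor sixth: a minor sixth plus an octave.)

m13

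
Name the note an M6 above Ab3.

F4

Six letter names up from A: F.
A major sixth spans 9 semitones, so from Ab3 the target pitch is F4.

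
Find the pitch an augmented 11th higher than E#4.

The eleventh's letter: E up four letter names plus an octave → A.
An augmented eleventh spans 18 semitones, so from E#4 the target pitch is A##5.

A##5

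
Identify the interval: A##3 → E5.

A to E spans five letter names (A-B-C-D-E), plus an octave, so the interval is some kind of twelfth.
A##3 to E5 spans 17 semitones — two semitones narrower than the perfect twelfth (19) — giving a doubly diminished twelfth.
(Equivalently, a compound doubly diminished fifth: a doubly diminished fifth plus an octave.)

doubly diminished twelfth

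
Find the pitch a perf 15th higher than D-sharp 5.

D-sharp 7

For a fifteenth the letter name doesn't change: still D, two octaves up.
Moving 24 semitones up from D#5 (the size of a perfect fifteenth) reaches D#7.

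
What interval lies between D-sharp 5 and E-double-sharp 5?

D to E spans two letter names (D-E): a second.
A major second would be 2 semitones; D#5 to E##5 is 3, one semitone wider, so the interval is augmented.

augmented second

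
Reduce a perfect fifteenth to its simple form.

Each octave removed subtracts seven from the number: 15 − 7 = 8.
So a perfect fifteenth is an octave plus a perfect octave. The quality is unchanged.

perfect 8th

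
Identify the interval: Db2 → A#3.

D to A spans five letter names (D-E-F-G-A), plus an octave: a twelfth.
Db2 to A#3 spans 21 semitones — two semitones wider than the perfect twelfth (19) — giving a doubly augmented twelfth.
(Equivalently, a compound doubly augmented fifth: a doubly augmented fifth plus an octave.)

doubly augmented twelfth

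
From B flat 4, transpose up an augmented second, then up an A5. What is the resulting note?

G double-sharp 5

Bb4 up an augmented second → C#5 (3 semitones).
Up an augmented fifth from C#5: G##5 (8 semitones up).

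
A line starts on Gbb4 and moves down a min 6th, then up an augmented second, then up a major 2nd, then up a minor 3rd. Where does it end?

A minor sixth down from Gbb4 is Bbb3.
An augmented second up from Bbb3 is C4.
A major second up from C4 is D4.
D4 up a minor third → F4 (3 semitones).

F4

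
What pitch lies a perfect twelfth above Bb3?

Counting five letter names plus an octave up from B lands on F.
Moving 19 semitones up from Bb3 (the size of a perfect twelfth) reaches F5.

F5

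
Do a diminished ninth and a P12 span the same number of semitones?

No

12 semitones (diminished ninth) vs 19 semitones (perfect twelfth): not equal.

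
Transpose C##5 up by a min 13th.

The thirteenth's letter: C up six letter names plus an octave → A.
Moving 20 semitones up from C##5 (the size of a minor thirteenth) reaches A#6.

A#6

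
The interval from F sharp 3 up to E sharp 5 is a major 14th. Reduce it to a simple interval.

Subtracting seven from the interval number removes an octave: 14 − 7 = 7.
That makes a major fourteenth a compound major seventh — an octave plus a major seventh.

M7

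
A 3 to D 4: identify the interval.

P4

A to D spans four letter names (A-B-C-D) — that makes it a fourth of some quality.
The perfect fourth spans 5 semitones, and A3 to D4 is exactly 5 semitones — so this is a perfect fourth.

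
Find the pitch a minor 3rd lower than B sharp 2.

G double-sharp 2

The third takes the letter from B down to G.
A minor third spans 3 semitones, so from B#2 the target pitch is G##2.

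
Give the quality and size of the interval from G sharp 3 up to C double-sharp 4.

G to C spans four letter names (G-A-B-C): a fourth.
The perfect fourth is 5 semitones; here we have 6, one semitone wider: augmented.

augmented 4th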